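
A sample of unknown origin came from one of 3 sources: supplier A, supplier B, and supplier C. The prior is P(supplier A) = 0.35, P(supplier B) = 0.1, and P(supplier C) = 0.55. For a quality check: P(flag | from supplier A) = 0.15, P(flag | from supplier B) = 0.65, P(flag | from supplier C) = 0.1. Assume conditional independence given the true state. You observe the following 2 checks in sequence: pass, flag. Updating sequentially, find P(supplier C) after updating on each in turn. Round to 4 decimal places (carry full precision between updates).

After 'pass': normaliser = 0.85·0.3500 + 0.35·0.1000 + 0.9·0.5500; P(supplier A) ≈ 0.3595, P(supplier B) ≈ 0.0423, P(supplier C) ≈ 0.5982
After 'flag': normaliser = 0.15·0.3595 + 0.65·0.0423 + 0.1·0.5982; P(supplier A) ≈ 0.3818, P(supplier B) ≈ 0.1947, P(supplier C) ≈ 0.4235

0.4235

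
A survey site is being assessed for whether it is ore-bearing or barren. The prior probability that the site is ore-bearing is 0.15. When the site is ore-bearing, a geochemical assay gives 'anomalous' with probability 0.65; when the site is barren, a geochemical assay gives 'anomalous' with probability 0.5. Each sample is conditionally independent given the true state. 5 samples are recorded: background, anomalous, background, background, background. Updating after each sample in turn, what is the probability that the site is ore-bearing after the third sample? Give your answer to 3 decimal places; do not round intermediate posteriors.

After 'background': P(ore) = 0.35·0.1500 / (0.35·0.1500 + 0.5·0.8500) ≈ 0.1099
After 'anomalous': P(ore) = 0.65·0.1099 / (0.65·0.1099 + 0.5·0.8901) ≈ 0.1384
After 'background': P(ore) = 0.35·0.1384 / (0.35·0.1384 + 0.5·0.8616) ≈ 0.1011

0.101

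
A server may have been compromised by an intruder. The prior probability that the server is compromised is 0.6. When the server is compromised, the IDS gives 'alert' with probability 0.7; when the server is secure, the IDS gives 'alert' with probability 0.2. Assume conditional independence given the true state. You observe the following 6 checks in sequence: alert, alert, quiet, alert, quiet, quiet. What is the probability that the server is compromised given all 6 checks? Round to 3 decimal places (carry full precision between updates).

After 'alert': P(compromised) = 0.7·0.6000 / (0.7·0.6000 + 0.2·0.4000) ≈ 0.8400
After 'alert': P(compromised) = 0.7·0.8400 / (0.7·0.8400 + 0.2·0.1600) ≈ 0.9484
After 'quiet': P(compromised) = 0.3·0.9484 / (0.3·0.9484 + 0.8·0.0516) ≈ 0.8733
After 'alert': P(compromised) = 0.7·0.8733 / (0.7·0.8733 + 0.2·0.1267) ≈ 0.9602
After 'quiet': P(compromised) = 0.3·0.9602 / (0.3·0.9602 + 0.8·0.0398) ≈ 0.9004
After 'quiet': P(compromised) = 0.3·0.9004 / (0.3·0.9004 + 0.8·0.0996) ≈ 0.7723

0.772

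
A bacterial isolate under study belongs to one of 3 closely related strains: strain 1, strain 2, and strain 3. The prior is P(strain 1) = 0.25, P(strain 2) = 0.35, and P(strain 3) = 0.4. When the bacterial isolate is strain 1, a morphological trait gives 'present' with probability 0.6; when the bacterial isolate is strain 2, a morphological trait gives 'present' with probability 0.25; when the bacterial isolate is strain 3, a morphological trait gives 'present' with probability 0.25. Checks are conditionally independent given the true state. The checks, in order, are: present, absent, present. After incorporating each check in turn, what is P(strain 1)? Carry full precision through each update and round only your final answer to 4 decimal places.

0.5059

After 'present': normaliser = 0.6·0.2500 + 0.25·0.3500 + 0.25·0.4000; P(strain 1) ≈ 0.4444, P(strain 2) ≈ 0.2593, P(strain 3) ≈ 0.2963
After 'absent': normaliser = 0.4·0.4444 + 0.75·0.2593 + 0.75·0.2963; P(strain 1) ≈ 0.2991, P(strain 2) ≈ 0.3271, P(strain 3) ≈ 0.3738
After 'present': normaliser = 0.6·0.2991 + 0.25·0.3271 + 0.25·0.3738; P(strain 1) ≈ 0.5059, P(strain 2) ≈ 0.2306, P(strain 3) ≈ 0.2635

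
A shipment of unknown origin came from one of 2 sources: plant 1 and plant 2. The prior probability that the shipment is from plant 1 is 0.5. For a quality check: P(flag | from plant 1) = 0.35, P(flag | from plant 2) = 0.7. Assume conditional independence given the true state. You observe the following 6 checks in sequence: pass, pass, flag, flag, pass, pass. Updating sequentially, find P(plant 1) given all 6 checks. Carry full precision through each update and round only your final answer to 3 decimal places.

After 'pass': P(plant 1) = 0.65·0.5000 / (0.65·0.5000 + 0.3·0.5000) ≈ 0.6842
After 'pass': P(plant 1) = 0.65·0.6842 / (0.65·0.6842 + 0.3·0.3158) ≈ 0.8244
After 'flag': P(plant 1) = 0.35·0.8244 / (0.35·0.8244 + 0.7·0.1756) ≈ 0.7012
After 'flag': P(plant 1) = 0.35·0.7012 / (0.35·0.7012 + 0.7·0.2988) ≈ 0.5399
After 'pass': P(plant 1) = 0.65·0.5399 / (0.65·0.5399 + 0.3·0.4601) ≈ 0.7177
After 'pass': P(plant 1) = 0.65·0.7177 / (0.65·0.7177 + 0.3·0.2823) ≈ 0.8464

0.846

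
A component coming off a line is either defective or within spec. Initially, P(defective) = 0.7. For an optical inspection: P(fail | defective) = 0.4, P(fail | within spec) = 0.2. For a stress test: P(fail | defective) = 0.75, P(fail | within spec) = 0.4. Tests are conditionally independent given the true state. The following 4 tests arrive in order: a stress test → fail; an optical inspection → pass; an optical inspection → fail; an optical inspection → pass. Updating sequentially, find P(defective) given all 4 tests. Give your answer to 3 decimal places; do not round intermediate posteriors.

After a stress test='fail': P(defective) = 0.75·0.7000 / (0.75·0.7000 + 0.4·0.3000) ≈ 0.8140
After an optical inspection='pass': P(defective) = 0.6·0.8140 / (0.6·0.8140 + 0.8·0.1860) ≈ 0.7664
After an optical inspection='fail': P(defective) = 0.4·0.7664 / (0.4·0.7664 + 0.2·0.2336) ≈ 0.8678
After an optical inspection='pass': P(defective) = 0.6·0.8678 / (0.6·0.8678 + 0.8·0.1322) ≈ 0.8311

0.831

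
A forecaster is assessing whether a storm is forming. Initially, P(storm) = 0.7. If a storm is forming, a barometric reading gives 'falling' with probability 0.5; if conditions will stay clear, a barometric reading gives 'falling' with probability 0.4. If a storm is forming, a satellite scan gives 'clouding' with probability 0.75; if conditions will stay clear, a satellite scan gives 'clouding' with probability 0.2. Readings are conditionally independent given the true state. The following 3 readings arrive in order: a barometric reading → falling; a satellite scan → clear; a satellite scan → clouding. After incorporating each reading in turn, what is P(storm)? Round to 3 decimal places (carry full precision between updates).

0.774

After a barometric reading='falling': P(storm) = 0.5·0.7000 / (0.5·0.7000 + 0.4·0.3000) ≈ 0.7447
After a satellite scan='clear': P(storm) = 0.25·0.7447 / (0.25·0.7447 + 0.8·0.2553) ≈ 0.4768
After a satellite scan='clouding': P(storm) = 0.75·0.4768 / (0.75·0.4768 + 0.2·0.5232) ≈ 0.7737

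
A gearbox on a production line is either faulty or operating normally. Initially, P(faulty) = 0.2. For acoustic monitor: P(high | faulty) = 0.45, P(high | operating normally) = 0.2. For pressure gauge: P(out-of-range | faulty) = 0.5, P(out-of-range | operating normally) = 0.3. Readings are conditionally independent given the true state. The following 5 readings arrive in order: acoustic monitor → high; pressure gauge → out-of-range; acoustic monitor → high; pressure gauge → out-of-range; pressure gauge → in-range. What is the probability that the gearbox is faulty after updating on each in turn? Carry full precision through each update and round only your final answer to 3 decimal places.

After acoustic monitor='high': P(faulty) = 0.45·0.2000 / (0.45·0.2000 + 0.2·0.8000) ≈ 0.3600
After pressure gauge='out-of-range': P(faulty) = 0.5·0.3600 / (0.5·0.3600 + 0.3·0.6400) ≈ 0.4839
After acoustic monitor='high': P(faulty) = 0.45·0.4839 / (0.45·0.4839 + 0.2·0.5161) ≈ 0.6784
After pressure gauge='out-of-range': P(faulty) = 0.5·0.6784 / (0.5·0.6784 + 0.3·0.3216) ≈ 0.7785
After pressure gauge='in-range': P(faulty) = 0.5·0.7785 / (0.5·0.7785 + 0.7·0.2215) ≈ 0.7152

0.715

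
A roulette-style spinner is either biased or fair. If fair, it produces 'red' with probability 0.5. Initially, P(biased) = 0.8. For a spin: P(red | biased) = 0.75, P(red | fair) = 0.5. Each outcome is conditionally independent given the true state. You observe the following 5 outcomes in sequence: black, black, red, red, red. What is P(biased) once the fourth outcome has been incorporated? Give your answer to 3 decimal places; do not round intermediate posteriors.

Each posterior becomes the prior for the next update.
After 'black': P(biased) = 0.25·0.8000 / (0.25·0.8000 + 0.5·0.2000) ≈ 0.6667
After 'black': P(biased) = 0.25·0.6667 / (0.25·0.6667 + 0.5·0.3333) ≈ 0.5000
After 'red': P(biased) = 0.75·0.5000 / (0.75·0.5000 + 0.5·0.5000) ≈ 0.6000
After 'red': P(biased) = 0.75·0.6000 / (0.75·0.6000 + 0.5·0.4000) ≈ 0.6923

0.692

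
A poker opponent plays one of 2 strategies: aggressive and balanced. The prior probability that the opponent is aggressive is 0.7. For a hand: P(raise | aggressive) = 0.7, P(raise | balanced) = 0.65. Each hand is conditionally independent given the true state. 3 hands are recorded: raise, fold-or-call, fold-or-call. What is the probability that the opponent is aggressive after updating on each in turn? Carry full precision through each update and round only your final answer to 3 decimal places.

After 'raise': P(aggressive) = 0.7·0.7000 / (0.7·0.7000 + 0.65·0.3000) ≈ 0.7153
After 'fold-or-call': P(aggressive) = 0.3·0.7153 / (0.3·0.7153 + 0.35·0.2847) ≈ 0.6829
After 'fold-or-call': P(aggressive) = 0.3·0.6829 / (0.3·0.6829 + 0.35·0.3171) ≈ 0.6486

0.649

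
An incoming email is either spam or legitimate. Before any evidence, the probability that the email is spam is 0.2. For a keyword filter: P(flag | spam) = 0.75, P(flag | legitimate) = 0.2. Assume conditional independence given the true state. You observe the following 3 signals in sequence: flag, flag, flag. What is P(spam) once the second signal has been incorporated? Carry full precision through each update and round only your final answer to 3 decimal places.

0.779

After 'flag': P(spam) = 0.75·0.2000 / (0.75·0.2000 + 0.2·0.8000) ≈ 0.4839
After 'flag': P(spam) = 0.75·0.4839 / (0.75·0.4839 + 0.2·0.5161) ≈ 0.7785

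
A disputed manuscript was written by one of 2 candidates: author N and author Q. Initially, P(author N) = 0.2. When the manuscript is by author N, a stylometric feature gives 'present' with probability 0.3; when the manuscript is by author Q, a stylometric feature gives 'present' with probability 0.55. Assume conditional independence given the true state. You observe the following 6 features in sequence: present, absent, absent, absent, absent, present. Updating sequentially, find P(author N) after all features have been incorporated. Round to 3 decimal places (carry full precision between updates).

0.303

Apply Bayes' rule sequentially, carrying P(author N) forward.
After 'present': P(author N) = 0.3·0.2000 / (0.3·0.2000 + 0.55·0.8000) ≈ 0.1200
After 'absent': P(author N) = 0.7·0.1200 / (0.7·0.1200 + 0.45·0.8800) ≈ 0.1750
After 'absent': P(author N) = 0.7·0.1750 / (0.7·0.1750 + 0.45·0.8250) ≈ 0.2481
After 'absent': P(author N) = 0.7·0.2481 / (0.7·0.2481 + 0.45·0.7519) ≈ 0.3392
After 'absent': P(author N) = 0.7·0.3392 / (0.7·0.3392 + 0.45·0.6608) ≈ 0.4440
After 'present': P(author N) = 0.3·0.4440 / (0.3·0.4440 + 0.55·0.5560) ≈ 0.3034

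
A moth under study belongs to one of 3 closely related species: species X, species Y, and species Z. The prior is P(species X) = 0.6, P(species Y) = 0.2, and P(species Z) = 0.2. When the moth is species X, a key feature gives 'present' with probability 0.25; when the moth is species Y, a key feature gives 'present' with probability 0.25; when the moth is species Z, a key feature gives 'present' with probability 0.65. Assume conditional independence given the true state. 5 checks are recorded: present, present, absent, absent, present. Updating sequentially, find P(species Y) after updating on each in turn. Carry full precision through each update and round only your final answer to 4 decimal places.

0.1278

After 'present': normaliser = 0.25·0.6000 + 0.25·0.2000 + 0.65·0.2000; P(species X) ≈ 0.4545, P(species Y) ≈ 0.1515, P(species Z) ≈ 0.3939
After 'present': normaliser = 0.25·0.4545 + 0.25·0.1515 + 0.65·0.3939; P(species X) ≈ 0.2788, P(species Y) ≈ 0.0929, P(species Z) ≈ 0.6283
After 'absent': normaliser = 0.75·0.2788 + 0.75·0.0929 + 0.35·0.6283; P(species X) ≈ 0.4193, P(species Y) ≈ 0.1398, P(species Z) ≈ 0.4409
After 'absent': normaliser = 0.75·0.4193 + 0.75·0.1398 + 0.35·0.4409; P(species X) ≈ 0.5482, P(species Y) ≈ 0.1827, P(species Z) ≈ 0.2690
After 'present': normaliser = 0.25·0.5482 + 0.25·0.1827 + 0.65·0.2690; P(species X) ≈ 0.3833, P(species Y) ≈ 0.1278, P(species Z) ≈ 0.4890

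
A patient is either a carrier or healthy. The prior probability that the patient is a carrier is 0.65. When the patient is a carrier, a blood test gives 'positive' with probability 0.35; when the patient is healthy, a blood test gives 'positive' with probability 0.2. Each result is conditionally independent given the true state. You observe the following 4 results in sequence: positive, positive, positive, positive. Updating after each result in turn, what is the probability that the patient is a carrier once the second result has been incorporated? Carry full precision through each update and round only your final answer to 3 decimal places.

0.850

After 'positive': P(carrier) = 0.35·0.6500 / (0.35·0.6500 + 0.2·0.3500) ≈ 0.7647
After 'positive': P(carrier) = 0.35·0.7647 / (0.35·0.7647 + 0.2·0.2353) ≈ 0.8505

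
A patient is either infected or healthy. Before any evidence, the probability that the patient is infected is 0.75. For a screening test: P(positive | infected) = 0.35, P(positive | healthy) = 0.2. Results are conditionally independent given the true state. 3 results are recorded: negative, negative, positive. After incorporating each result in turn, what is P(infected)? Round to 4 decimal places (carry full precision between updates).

After 'negative': P(infected) = 0.65·0.7500 / (0.65·0.7500 + 0.8·0.2500) ≈ 0.7091
After 'negative': P(infected) = 0.65·0.7091 / (0.65·0.7091 + 0.8·0.2909) ≈ 0.6645
After 'positive': P(infected) = 0.35·0.6645 / (0.35·0.6645 + 0.2·0.3355) ≈ 0.7761

0.7761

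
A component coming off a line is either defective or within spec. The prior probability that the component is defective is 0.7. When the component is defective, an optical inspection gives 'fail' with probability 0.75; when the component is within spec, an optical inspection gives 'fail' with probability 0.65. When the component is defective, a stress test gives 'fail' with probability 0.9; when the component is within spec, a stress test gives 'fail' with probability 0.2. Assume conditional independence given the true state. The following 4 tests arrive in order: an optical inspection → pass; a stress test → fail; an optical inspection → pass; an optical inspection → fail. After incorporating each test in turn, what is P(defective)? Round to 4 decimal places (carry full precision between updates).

After an optical inspection='pass': P(defective) = 0.25·0.7000 / (0.25·0.7000 + 0.35·0.3000) ≈ 0.6250
After a stress test='fail': P(defective) = 0.9·0.6250 / (0.9·0.6250 + 0.2·0.3750) ≈ 0.8824
After an optical inspection='pass': P(defective) = 0.25·0.8824 / (0.25·0.8824 + 0.35·0.1176) ≈ 0.8427
After an optical inspection='fail': P(defective) = 0.75·0.8427 / (0.75·0.8427 + 0.65·0.1573) ≈ 0.8607

0.8607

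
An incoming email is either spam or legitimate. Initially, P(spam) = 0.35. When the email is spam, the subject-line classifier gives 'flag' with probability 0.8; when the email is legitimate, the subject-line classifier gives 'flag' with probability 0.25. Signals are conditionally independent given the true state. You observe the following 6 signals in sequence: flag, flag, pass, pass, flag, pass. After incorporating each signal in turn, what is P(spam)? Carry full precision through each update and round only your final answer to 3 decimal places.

After 'flag': P(spam) = 0.8·0.3500 / (0.8·0.3500 + 0.25·0.6500) ≈ 0.6328
After 'flag': P(spam) = 0.8·0.6328 / (0.8·0.6328 + 0.25·0.3672) ≈ 0.8465
After 'pass': P(spam) = 0.2·0.8465 / (0.2·0.8465 + 0.75·0.1535) ≈ 0.5952
After 'pass': P(spam) = 0.2·0.5952 / (0.2·0.5952 + 0.75·0.4048) ≈ 0.2817
After 'flag': P(spam) = 0.8·0.2817 / (0.8·0.2817 + 0.25·0.7183) ≈ 0.5565
After 'pass': P(spam) = 0.2·0.5565 / (0.2·0.5565 + 0.75·0.4435) ≈ 0.2507

0.251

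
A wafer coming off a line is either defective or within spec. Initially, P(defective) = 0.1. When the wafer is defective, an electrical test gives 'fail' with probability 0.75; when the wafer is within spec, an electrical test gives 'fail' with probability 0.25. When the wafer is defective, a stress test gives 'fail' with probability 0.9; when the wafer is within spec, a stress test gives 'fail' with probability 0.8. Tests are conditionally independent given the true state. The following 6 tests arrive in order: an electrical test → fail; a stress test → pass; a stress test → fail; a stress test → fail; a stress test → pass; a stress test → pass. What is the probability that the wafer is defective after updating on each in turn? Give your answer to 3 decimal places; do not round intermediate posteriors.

After an electrical test='fail': P(defective) = 0.75·0.1000 / (0.75·0.1000 + 0.25·0.9000) ≈ 0.2500
After a stress test='pass': P(defective) = 0.1·0.2500 / (0.1·0.2500 + 0.2·0.7500) ≈ 0.1429
After a stress test='fail': P(defective) = 0.9·0.1429 / (0.9·0.1429 + 0.8·0.8571) ≈ 0.1579
After a stress test='fail': P(defective) = 0.9·0.1579 / (0.9·0.1579 + 0.8·0.8421) ≈ 0.1742
After a stress test='pass': P(defective) = 0.1·0.1742 / (0.1·0.1742 + 0.2·0.8258) ≈ 0.0954
After a stress test='pass': P(defective) = 0.1·0.0954 / (0.1·0.0954 + 0.2·0.9046) ≈ 0.0501

0.050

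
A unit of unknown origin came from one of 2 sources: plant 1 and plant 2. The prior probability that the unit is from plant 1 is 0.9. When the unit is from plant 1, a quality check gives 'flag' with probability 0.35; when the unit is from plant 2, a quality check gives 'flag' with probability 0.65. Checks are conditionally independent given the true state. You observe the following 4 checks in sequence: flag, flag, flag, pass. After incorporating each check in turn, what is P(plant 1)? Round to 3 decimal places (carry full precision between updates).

Each posterior becomes the prior for the next update.
After 'flag': P(plant 1) = 0.35·0.9000 / (0.35·0.9000 + 0.65·0.1000) ≈ 0.8289
After 'flag': P(plant 1) = 0.35·0.8289 / (0.35·0.8289 + 0.65·0.1711) ≈ 0.7230
After 'flag': P(plant 1) = 0.35·0.7230 / (0.35·0.7230 + 0.65·0.2770) ≈ 0.5842
After 'pass': P(plant 1) = 0.65·0.5842 / (0.65·0.5842 + 0.35·0.4158) ≈ 0.7230

0.723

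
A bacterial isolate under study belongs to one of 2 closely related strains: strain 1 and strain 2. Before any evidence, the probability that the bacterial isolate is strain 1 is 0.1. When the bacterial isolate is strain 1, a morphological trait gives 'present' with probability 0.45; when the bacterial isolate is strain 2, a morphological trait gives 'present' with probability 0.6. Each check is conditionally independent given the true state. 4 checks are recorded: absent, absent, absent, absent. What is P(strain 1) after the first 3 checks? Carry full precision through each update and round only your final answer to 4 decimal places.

After 'absent': P(strain 1) = 0.55·0.1000 / (0.55·0.1000 + 0.4·0.9000) ≈ 0.1325
After 'absent': P(strain 1) = 0.55·0.1325 / (0.55·0.1325 + 0.4·0.8675) ≈ 0.1736
After 'absent': P(strain 1) = 0.55·0.1736 / (0.55·0.1736 + 0.4·0.8264) ≈ 0.2241

0.2241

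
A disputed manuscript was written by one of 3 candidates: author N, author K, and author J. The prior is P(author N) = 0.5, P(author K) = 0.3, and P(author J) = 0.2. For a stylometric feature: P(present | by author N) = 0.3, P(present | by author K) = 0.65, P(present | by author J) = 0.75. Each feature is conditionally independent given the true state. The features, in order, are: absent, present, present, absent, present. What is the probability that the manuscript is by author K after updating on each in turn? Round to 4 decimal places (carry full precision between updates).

Apply Bayes' rule sequentially, carrying P(author K) forward.
After 'absent': normaliser = 0.7·0.5000 + 0.35·0.3000 + 0.25·0.2000; P(author N) ≈ 0.6931, P(author K) ≈ 0.2079, P(author J) ≈ 0.0990
After 'present': normaliser = 0.3·0.6931 + 0.65·0.2079 + 0.75·0.0990; P(author N) ≈ 0.4982, P(author K) ≈ 0.3238, P(author J) ≈ 0.1779
After 'present': normaliser = 0.3·0.4982 + 0.65·0.3238 + 0.75·0.1779; P(author N) ≈ 0.3029, P(author K) ≈ 0.4266, P(author J) ≈ 0.2705
After 'absent': normaliser = 0.7·0.3029 + 0.35·0.4266 + 0.25·0.2705; P(author N) ≈ 0.4943, P(author K) ≈ 0.3481, P(author J) ≈ 0.1576
After 'present': normaliser = 0.3·0.4943 + 0.65·0.3481 + 0.75·0.1576; P(author N) ≈ 0.3009, P(author K) ≈ 0.4591, P(author J) ≈ 0.2399

0.4591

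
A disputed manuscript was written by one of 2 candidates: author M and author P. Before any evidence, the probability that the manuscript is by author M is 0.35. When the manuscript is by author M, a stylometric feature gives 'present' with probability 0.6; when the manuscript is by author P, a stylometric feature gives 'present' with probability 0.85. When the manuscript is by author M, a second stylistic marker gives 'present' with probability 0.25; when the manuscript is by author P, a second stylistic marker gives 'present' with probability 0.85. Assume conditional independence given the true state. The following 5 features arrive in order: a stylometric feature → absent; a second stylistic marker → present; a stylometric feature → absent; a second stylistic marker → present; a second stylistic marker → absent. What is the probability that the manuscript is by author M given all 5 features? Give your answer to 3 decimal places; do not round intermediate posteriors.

After a stylometric feature='absent': P(author M) = 0.4·0.3500 / (0.4·0.3500 + 0.15·0.6500) ≈ 0.5895
After a second stylistic marker='present': P(author M) = 0.25·0.5895 / (0.25·0.5895 + 0.85·0.4105) ≈ 0.2969
After a stylometric feature='absent': P(author M) = 0.4·0.2969 / (0.4·0.2969 + 0.15·0.7031) ≈ 0.5297
After a second stylistic marker='present': P(author M) = 0.25·0.5297 / (0.25·0.5297 + 0.85·0.4703) ≈ 0.2488
After a second stylistic marker='absent': P(author M) = 0.75·0.2488 / (0.75·0.2488 + 0.15·0.7512) ≈ 0.6235

0.624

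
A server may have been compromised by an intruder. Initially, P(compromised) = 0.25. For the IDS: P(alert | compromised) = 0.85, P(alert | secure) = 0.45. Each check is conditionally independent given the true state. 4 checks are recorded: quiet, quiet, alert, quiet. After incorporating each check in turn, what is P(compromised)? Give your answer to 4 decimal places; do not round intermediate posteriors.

0.0126

After 'quiet': P(compromised) = 0.15·0.2500 / (0.15·0.2500 + 0.55·0.7500) ≈ 0.0833
After 'quiet': P(compromised) = 0.15·0.0833 / (0.15·0.0833 + 0.55·0.9167) ≈ 0.0242
After 'alert': P(compromised) = 0.85·0.0242 / (0.85·0.0242 + 0.45·0.9758) ≈ 0.0447
After 'quiet': P(compromised) = 0.15·0.0447 / (0.15·0.0447 + 0.55·0.9553) ≈ 0.0126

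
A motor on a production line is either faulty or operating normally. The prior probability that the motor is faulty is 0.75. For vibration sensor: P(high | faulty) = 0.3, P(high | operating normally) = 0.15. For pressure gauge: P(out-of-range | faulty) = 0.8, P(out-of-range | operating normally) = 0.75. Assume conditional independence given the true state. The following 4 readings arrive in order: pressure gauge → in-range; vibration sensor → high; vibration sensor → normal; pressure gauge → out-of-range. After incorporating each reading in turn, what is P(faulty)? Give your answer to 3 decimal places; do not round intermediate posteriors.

After pressure gauge='in-range': P(faulty) = 0.2·0.7500 / (0.2·0.7500 + 0.25·0.2500) ≈ 0.7059
After vibration sensor='high': P(faulty) = 0.3·0.7059 / (0.3·0.7059 + 0.15·0.2941) ≈ 0.8276
After vibration sensor='normal': P(faulty) = 0.7·0.8276 / (0.7·0.8276 + 0.85·0.1724) ≈ 0.7981
After pressure gauge='out-of-range': P(faulty) = 0.8·0.7981 / (0.8·0.7981 + 0.75·0.2019) ≈ 0.8083

0.808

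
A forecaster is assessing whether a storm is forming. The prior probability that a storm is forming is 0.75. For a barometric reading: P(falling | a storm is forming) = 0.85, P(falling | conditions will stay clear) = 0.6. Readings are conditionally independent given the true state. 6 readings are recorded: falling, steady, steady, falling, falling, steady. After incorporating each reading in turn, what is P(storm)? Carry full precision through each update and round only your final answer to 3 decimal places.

0.310

Apply Bayes' rule sequentially, carrying P(storm) forward.
After 'falling': P(storm) = 0.85·0.7500 / (0.85·0.7500 + 0.6·0.2500) ≈ 0.8095
After 'steady': P(storm) = 0.15·0.8095 / (0.15·0.8095 + 0.4·0.1905) ≈ 0.6145
After 'steady': P(storm) = 0.15·0.6145 / (0.15·0.6145 + 0.4·0.3855) ≈ 0.3741
After 'falling': P(storm) = 0.85·0.3741 / (0.85·0.3741 + 0.6·0.6259) ≈ 0.4585
After 'falling': P(storm) = 0.85·0.4585 / (0.85·0.4585 + 0.6·0.5415) ≈ 0.5453
After 'steady': P(storm) = 0.15·0.5453 / (0.15·0.5453 + 0.4·0.4547) ≈ 0.3102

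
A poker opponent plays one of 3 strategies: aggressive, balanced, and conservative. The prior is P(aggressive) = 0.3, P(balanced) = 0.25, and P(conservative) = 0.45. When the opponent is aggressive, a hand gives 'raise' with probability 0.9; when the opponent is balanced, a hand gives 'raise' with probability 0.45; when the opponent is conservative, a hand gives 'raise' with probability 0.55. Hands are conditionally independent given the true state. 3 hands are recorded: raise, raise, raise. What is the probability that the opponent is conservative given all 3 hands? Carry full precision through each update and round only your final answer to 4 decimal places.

After 'raise': normaliser = 0.9·0.3000 + 0.45·0.2500 + 0.55·0.4500; P(aggressive) ≈ 0.4286, P(balanced) ≈ 0.1786, P(conservative) ≈ 0.3929
After 'raise': normaliser = 0.9·0.4286 + 0.45·0.1786 + 0.55·0.3929; P(aggressive) ≈ 0.5654, P(balanced) ≈ 0.1178, P(conservative) ≈ 0.3168
After 'raise': normaliser = 0.9·0.5654 + 0.45·0.1178 + 0.55·0.3168; P(aggressive) ≈ 0.6913, P(balanced) ≈ 0.0720, P(conservative) ≈ 0.2367

0.2367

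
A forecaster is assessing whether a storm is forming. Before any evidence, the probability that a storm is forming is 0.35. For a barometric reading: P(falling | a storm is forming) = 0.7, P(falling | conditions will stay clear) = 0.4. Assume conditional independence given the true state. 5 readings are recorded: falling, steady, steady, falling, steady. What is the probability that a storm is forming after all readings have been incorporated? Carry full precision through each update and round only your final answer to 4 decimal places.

0.1709

After 'falling': P(storm) = 0.7·0.3500 / (0.7·0.3500 + 0.4·0.6500) ≈ 0.4851
After 'steady': P(storm) = 0.3·0.4851 / (0.3·0.4851 + 0.6·0.5149) ≈ 0.3203
After 'steady': P(storm) = 0.3·0.3203 / (0.3·0.3203 + 0.6·0.6797) ≈ 0.1907
After 'falling': P(storm) = 0.7·0.1907 / (0.7·0.1907 + 0.4·0.8093) ≈ 0.2919
After 'steady': P(storm) = 0.3·0.2919 / (0.3·0.2919 + 0.6·0.7081) ≈ 0.1709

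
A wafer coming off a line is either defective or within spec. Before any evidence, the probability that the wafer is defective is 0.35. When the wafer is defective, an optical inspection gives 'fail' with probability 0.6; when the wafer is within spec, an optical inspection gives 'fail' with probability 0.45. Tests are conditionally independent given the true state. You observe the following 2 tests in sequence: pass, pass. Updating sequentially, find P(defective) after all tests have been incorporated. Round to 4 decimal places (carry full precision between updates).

After 'pass': P(defective) = 0.4·0.3500 / (0.4·0.3500 + 0.55·0.6500) ≈ 0.2814
After 'pass': P(defective) = 0.4·0.2814 / (0.4·0.2814 + 0.55·0.7186) ≈ 0.2217

0.2217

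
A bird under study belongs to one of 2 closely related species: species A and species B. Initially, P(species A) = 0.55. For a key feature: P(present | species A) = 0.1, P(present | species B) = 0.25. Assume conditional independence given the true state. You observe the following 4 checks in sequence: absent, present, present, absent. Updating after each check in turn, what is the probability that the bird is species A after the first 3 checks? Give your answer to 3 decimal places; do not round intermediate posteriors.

After 'absent': P(species A) = 0.9·0.5500 / (0.9·0.5500 + 0.75·0.4500) ≈ 0.5946
After 'present': P(species A) = 0.1·0.5946 / (0.1·0.5946 + 0.25·0.4054) ≈ 0.3697
After 'present': P(species A) = 0.1·0.3697 / (0.1·0.3697 + 0.25·0.6303) ≈ 0.1901

0.190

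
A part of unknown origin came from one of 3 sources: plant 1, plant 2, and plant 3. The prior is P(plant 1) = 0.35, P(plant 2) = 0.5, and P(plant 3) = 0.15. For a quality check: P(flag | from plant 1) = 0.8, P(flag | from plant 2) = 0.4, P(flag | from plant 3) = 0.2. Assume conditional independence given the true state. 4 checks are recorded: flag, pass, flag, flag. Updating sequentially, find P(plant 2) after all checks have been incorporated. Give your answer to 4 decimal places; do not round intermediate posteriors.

After 'flag': normaliser = 0.8·0.3500 + 0.4·0.5000 + 0.2·0.1500; P(plant 1) ≈ 0.5490, P(plant 2) ≈ 0.3922, P(plant 3) ≈ 0.0588
After 'pass': normaliser = 0.2·0.5490 + 0.6·0.3922 + 0.8·0.0588; P(plant 1) ≈ 0.2800, P(plant 2) ≈ 0.6000, P(plant 3) ≈ 0.1200
After 'flag': normaliser = 0.8·0.2800 + 0.4·0.6000 + 0.2·0.1200; P(plant 1) ≈ 0.4590, P(plant 2) ≈ 0.4918, P(plant 3) ≈ 0.0492
After 'flag': normaliser = 0.8·0.4590 + 0.4·0.4918 + 0.2·0.0492; P(plant 1) ≈ 0.6400, P(plant 2) ≈ 0.3429, P(plant 3) ≈ 0.0171

0.3429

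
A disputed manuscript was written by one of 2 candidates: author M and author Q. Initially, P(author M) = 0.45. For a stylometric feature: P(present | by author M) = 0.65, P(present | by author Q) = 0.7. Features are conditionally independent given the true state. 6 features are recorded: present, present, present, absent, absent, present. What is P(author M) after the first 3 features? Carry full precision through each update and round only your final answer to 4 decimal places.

After 'present': P(author M) = 0.65·0.4500 / (0.65·0.4500 + 0.7·0.5500) ≈ 0.4317
After 'present': P(author M) = 0.65·0.4317 / (0.65·0.4317 + 0.7·0.5683) ≈ 0.4137
After 'present': P(author M) = 0.65·0.4137 / (0.65·0.4137 + 0.7·0.5863) ≈ 0.3958

0.3958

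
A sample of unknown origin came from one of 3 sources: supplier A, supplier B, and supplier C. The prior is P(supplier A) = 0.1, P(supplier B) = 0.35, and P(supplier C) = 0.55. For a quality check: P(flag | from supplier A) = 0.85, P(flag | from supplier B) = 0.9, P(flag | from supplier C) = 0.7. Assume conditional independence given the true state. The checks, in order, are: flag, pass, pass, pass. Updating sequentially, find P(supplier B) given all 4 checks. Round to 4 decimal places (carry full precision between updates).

0.0286

After 'flag': normaliser = 0.85·0.1000 + 0.9·0.3500 + 0.7·0.5500; P(supplier A) ≈ 0.1083, P(supplier B) ≈ 0.4013, P(supplier C) ≈ 0.4904
After 'pass': normaliser = 0.15·0.1083 + 0.1·0.4013 + 0.3·0.4904; P(supplier A) ≈ 0.0798, P(supplier B) ≈ 0.1972, P(supplier C) ≈ 0.7230
After 'pass': normaliser = 0.15·0.0798 + 0.1·0.1972 + 0.3·0.7230; P(supplier A) ≈ 0.0482, P(supplier B) ≈ 0.0793, P(supplier C) ≈ 0.8725
After 'pass': normaliser = 0.15·0.0482 + 0.1·0.0793 + 0.3·0.8725; P(supplier A) ≈ 0.0261, P(supplier B) ≈ 0.0286, P(supplier C) ≈ 0.9453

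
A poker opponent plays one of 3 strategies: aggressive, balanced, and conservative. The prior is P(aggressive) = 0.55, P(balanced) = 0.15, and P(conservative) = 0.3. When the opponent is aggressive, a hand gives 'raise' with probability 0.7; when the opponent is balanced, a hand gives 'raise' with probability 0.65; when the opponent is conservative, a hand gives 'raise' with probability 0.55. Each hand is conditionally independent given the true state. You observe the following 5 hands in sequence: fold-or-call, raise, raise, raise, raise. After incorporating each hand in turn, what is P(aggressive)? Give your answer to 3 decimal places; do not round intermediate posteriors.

After 'fold-or-call': normaliser = 0.3·0.5500 + 0.35·0.1500 + 0.45·0.3000; P(aggressive) ≈ 0.4681, P(balanced) ≈ 0.1489, P(conservative) ≈ 0.3830
After 'raise': normaliser = 0.7·0.4681 + 0.65·0.1489 + 0.55·0.3830; P(aggressive) ≈ 0.5159, P(balanced) ≈ 0.1524, P(conservative) ≈ 0.3317
After 'raise': normaliser = 0.7·0.5159 + 0.65·0.1524 + 0.55·0.3317; P(aggressive) ≈ 0.5620, P(balanced) ≈ 0.1542, P(conservative) ≈ 0.2839
After 'raise': normaliser = 0.7·0.5620 + 0.65·0.1542 + 0.55·0.2839; P(aggressive) ≈ 0.6055, P(balanced) ≈ 0.1542, P(conservative) ≈ 0.2403
After 'raise': normaliser = 0.7·0.6055 + 0.65·0.1542 + 0.55·0.2403; P(aggressive) ≈ 0.6458, P(balanced) ≈ 0.1528, P(conservative) ≈ 0.2014

0.646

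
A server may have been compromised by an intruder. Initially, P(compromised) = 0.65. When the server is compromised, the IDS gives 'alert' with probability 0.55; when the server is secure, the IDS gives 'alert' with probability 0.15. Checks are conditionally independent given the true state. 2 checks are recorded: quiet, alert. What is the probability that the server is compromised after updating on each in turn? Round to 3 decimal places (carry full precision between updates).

0.783

Each posterior becomes the prior for the next update.
After 'quiet': P(compromised) = 0.45·0.6500 / (0.45·0.6500 + 0.85·0.3500) ≈ 0.4958
After 'alert': P(compromised) = 0.55·0.4958 / (0.55·0.4958 + 0.15·0.5042) ≈ 0.7828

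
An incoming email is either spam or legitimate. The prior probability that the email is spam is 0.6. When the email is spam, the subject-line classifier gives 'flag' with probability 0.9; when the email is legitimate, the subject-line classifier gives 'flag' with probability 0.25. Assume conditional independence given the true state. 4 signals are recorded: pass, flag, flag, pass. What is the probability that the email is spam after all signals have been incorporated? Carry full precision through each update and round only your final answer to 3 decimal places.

After 'pass': P(spam) = 0.1·0.6000 / (0.1·0.6000 + 0.75·0.4000) ≈ 0.1667
After 'flag': P(spam) = 0.9·0.1667 / (0.9·0.1667 + 0.25·0.8333) ≈ 0.4186
After 'flag': P(spam) = 0.9·0.4186 / (0.9·0.4186 + 0.25·0.5814) ≈ 0.7216
After 'pass': P(spam) = 0.1·0.7216 / (0.1·0.7216 + 0.75·0.2784) ≈ 0.2568

0.257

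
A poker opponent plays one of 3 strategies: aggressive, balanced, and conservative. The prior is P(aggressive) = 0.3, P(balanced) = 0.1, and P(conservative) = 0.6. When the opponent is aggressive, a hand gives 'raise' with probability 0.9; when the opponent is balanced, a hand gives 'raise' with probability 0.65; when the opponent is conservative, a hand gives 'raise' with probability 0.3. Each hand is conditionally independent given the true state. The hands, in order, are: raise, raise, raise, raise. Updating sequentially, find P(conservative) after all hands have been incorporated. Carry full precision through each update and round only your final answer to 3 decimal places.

0.022

Each posterior becomes the prior for the next update.
After 'raise': normaliser = 0.9·0.3000 + 0.65·0.1000 + 0.3·0.6000; P(aggressive) ≈ 0.5243, P(balanced) ≈ 0.1262, P(conservative) ≈ 0.3495
After 'raise': normaliser = 0.9·0.5243 + 0.65·0.1262 + 0.3·0.3495; P(aggressive) ≈ 0.7163, P(balanced) ≈ 0.1245, P(conservative) ≈ 0.1592
After 'raise': normaliser = 0.9·0.7163 + 0.65·0.1245 + 0.3·0.1592; P(aggressive) ≈ 0.8336, P(balanced) ≈ 0.1047, P(conservative) ≈ 0.0617
After 'raise': normaliser = 0.9·0.8336 + 0.65·0.1047 + 0.3·0.0617; P(aggressive) ≈ 0.8966, P(balanced) ≈ 0.0813, P(conservative) ≈ 0.0221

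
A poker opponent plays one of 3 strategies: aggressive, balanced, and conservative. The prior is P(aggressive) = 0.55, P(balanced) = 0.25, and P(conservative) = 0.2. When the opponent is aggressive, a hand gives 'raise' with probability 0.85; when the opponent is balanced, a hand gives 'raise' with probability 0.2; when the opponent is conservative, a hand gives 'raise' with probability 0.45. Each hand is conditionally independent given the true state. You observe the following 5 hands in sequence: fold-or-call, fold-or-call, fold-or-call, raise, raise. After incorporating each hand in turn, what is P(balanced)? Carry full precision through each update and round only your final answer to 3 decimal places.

Apply Bayes' rule sequentially, carrying P(balanced) forward.
After 'fold-or-call': normaliser = 0.15·0.5500 + 0.8·0.2500 + 0.55·0.2000; P(aggressive) ≈ 0.2102, P(balanced) ≈ 0.5096, P(conservative) ≈ 0.2803
After 'fold-or-call': normaliser = 0.15·0.2102 + 0.8·0.5096 + 0.55·0.2803; P(aggressive) ≈ 0.0531, P(balanced) ≈ 0.6871, P(conservative) ≈ 0.2598
After 'fold-or-call': normaliser = 0.15·0.0531 + 0.8·0.6871 + 0.55·0.2598; P(aggressive) ≈ 0.0114, P(balanced) ≈ 0.7846, P(conservative) ≈ 0.2040
After 'raise': normaliser = 0.85·0.0114 + 0.2·0.7846 + 0.45·0.2040; P(aggressive) ≈ 0.0374, P(balanced) ≈ 0.6073, P(conservative) ≈ 0.3552
After 'raise': normaliser = 0.85·0.0374 + 0.2·0.6073 + 0.45·0.3552; P(aggressive) ≈ 0.1016, P(balanced) ≈ 0.3879, P(conservative) ≈ 0.5105

0.388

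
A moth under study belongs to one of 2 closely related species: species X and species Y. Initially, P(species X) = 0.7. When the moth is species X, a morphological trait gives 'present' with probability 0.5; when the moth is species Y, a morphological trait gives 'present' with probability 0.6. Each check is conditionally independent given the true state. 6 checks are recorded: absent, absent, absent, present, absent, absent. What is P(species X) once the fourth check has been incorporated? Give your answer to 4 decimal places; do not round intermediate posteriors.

After 'absent': P(species X) = 0.5·0.7000 / (0.5·0.7000 + 0.4·0.3000) ≈ 0.7447
After 'absent': P(species X) = 0.5·0.7447 / (0.5·0.7447 + 0.4·0.2553) ≈ 0.7848
After 'absent': P(species X) = 0.5·0.7848 / (0.5·0.7848 + 0.4·0.2152) ≈ 0.8201
After 'present': P(species X) = 0.5·0.8201 / (0.5·0.8201 + 0.6·0.1799) ≈ 0.7916

0.7916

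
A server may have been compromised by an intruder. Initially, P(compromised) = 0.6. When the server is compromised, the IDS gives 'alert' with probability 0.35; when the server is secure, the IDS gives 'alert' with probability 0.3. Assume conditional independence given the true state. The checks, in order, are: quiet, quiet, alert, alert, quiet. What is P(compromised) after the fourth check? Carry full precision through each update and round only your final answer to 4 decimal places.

Each posterior becomes the prior for the next update.
After 'quiet': P(compromised) = 0.65·0.6000 / (0.65·0.6000 + 0.7·0.4000) ≈ 0.5821
After 'quiet': P(compromised) = 0.65·0.5821 / (0.65·0.5821 + 0.7·0.4179) ≈ 0.5640
After 'alert': P(compromised) = 0.35·0.5640 / (0.35·0.5640 + 0.3·0.4360) ≈ 0.6014
After 'alert': P(compromised) = 0.35·0.6014 / (0.35·0.6014 + 0.3·0.3986) ≈ 0.6377

0.6377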